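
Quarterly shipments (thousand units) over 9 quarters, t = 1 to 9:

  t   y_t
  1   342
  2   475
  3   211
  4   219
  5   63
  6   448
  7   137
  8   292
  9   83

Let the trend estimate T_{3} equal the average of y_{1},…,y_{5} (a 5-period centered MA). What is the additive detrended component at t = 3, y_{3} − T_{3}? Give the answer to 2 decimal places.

-51.00

Trend T_3 = (342 + 475 + 211 + 219 + 63) / 5 = 1310/5 = 262.0000
Detrended value: 211 − 262.0000 = -51.00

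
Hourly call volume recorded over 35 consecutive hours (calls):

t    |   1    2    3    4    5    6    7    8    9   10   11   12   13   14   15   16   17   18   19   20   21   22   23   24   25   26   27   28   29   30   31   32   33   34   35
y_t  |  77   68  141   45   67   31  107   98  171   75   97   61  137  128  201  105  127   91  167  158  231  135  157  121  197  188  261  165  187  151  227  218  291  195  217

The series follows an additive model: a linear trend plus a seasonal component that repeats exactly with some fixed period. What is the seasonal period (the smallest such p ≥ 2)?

6

First differences y_{t+1} − y_t: -9, 73, -96, 22, -36, 76, -9, 73, -96, 22, -36, 76, -9, 73, …
The difference pattern repeats every 6 terms and not for any smaller step, so p = 6.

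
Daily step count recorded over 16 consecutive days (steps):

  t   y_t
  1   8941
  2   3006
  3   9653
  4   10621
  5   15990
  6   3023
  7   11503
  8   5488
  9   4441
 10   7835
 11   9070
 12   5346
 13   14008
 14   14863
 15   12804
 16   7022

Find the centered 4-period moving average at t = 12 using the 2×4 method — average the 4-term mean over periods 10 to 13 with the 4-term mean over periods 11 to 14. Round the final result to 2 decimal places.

Sum over 10–13: 7835 + 9070 + 5346 + 14008 = 36259
Sum over 11–14: 9070 + 5346 + 14008 + 14863 = 43287
CMA at t=12 = (36259 + 43287) / (2·4) = 79546 / 8 = 9943.25

9943.25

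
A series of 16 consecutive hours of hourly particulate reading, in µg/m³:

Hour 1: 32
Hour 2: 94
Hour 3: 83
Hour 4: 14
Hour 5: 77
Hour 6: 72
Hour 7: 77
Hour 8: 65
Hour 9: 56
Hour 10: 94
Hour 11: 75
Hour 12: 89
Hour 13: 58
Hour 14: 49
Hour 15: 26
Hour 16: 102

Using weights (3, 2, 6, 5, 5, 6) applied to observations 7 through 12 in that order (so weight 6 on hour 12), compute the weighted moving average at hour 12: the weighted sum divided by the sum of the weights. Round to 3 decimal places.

76.889

Weighted sum: 3·77 + 2·65 + 6·56 + 5·94 + 5·75 + 6·89 = 231 + 130 + 336 + 470 + 375 + 534 = 2076
Weight total: 3 + 2 + 6 + 5 + 5 + 6 = 27
WMA = 2076 / 27 = 76.889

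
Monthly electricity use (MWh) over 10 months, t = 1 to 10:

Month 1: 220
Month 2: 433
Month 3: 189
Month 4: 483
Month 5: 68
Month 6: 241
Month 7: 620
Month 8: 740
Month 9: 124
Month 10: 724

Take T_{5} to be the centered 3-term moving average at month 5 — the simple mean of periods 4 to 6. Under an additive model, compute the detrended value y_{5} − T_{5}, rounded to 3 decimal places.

-196.000

Trend T_5 = (483 + 68 + 241) / 3 = 792/3 = 264.00000
Detrended value: 68 − 264.00000 = -196.000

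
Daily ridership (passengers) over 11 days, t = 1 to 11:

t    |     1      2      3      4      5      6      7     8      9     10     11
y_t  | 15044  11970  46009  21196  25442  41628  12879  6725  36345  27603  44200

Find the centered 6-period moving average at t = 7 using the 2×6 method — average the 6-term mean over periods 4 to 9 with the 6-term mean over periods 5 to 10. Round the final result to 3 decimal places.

Sum over 4–9: 21196 + 25442 + 41628 + 12879 + 6725 + 36345 = 144215
Sum over 5–10: 25442 + 41628 + 12879 + 6725 + 36345 + 27603 = 150622
CMA at t=7 = (144215 + 150622) / (2·6) = 294837 / 12 = 24569.750

24569.750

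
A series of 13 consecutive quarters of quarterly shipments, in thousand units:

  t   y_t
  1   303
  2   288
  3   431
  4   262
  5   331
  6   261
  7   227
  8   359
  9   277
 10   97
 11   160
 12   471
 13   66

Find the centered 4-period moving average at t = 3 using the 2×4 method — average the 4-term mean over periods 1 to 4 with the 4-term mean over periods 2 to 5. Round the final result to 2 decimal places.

324.50

Sum over 1–4: 303 + 288 + 431 + 262 = 1284
Sum over 2–5: 288 + 431 + 262 + 331 = 1312
CMA at t=3 = (1284 + 1312) / (2·4) = 2596 / 8 = 324.50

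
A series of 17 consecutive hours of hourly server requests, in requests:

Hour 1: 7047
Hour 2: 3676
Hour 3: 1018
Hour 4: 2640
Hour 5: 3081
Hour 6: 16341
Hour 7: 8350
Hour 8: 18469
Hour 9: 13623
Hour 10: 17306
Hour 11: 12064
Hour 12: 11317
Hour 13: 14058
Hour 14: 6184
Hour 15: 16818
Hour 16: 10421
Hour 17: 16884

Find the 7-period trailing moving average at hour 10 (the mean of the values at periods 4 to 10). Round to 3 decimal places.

11401.429

Sum of periods 4–10: 2640 + 3081 + 16341 + 8350 + 18469 + 13623 + 17306 = 79810
Divide by 7: 79810 / 7 = 11401.429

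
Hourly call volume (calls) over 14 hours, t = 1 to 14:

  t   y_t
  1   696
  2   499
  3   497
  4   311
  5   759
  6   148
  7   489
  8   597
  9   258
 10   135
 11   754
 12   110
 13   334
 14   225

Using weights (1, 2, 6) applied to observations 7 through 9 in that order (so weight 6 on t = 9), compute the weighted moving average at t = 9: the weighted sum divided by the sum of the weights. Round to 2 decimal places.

Weighted sum: 1·489 + 2·597 + 6·258 = 489 + 1194 + 1548 = 3231
Weight total: 1 + 2 + 6 = 9
WMA = 3231 / 9 = 359.00

359.00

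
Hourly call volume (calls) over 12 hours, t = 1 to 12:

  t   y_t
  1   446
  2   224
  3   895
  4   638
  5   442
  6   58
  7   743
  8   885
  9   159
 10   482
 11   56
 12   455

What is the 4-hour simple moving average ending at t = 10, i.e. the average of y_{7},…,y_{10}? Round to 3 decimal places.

Sum of periods 7–10: 743 + 885 + 159 + 482 = 2269
Divide by 4: 2269 / 4 = 567.250

567.250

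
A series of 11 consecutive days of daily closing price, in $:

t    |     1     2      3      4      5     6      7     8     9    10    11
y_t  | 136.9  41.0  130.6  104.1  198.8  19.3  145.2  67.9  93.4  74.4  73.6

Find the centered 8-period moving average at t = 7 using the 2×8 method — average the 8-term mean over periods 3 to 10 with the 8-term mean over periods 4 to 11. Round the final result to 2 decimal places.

Sum over 3–10: 130.6 + 104.1 + 198.8 + 19.3 + 145.2 + 67.9 + 93.4 + 74.4 = 833.7
Sum over 4–11: 104.1 + 198.8 + 19.3 + 145.2 + 67.9 + 93.4 + 74.4 + 73.6 = 776.7
CMA at t=7 = (833.7 + 776.7) / (2·8) = 1610.4 / 16 = 100.65

100.65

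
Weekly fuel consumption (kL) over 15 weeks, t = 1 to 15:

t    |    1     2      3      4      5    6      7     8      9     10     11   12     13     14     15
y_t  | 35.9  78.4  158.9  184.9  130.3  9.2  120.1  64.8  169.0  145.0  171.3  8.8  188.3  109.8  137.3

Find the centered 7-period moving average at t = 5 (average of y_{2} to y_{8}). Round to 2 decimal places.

Sum of periods 2–8: 78.4 + 158.9 + 184.9 + 130.3 + 9.2 + 120.1 + 64.8 = 746.6
Divide by 7: 746.6 / 7 = 106.66

106.66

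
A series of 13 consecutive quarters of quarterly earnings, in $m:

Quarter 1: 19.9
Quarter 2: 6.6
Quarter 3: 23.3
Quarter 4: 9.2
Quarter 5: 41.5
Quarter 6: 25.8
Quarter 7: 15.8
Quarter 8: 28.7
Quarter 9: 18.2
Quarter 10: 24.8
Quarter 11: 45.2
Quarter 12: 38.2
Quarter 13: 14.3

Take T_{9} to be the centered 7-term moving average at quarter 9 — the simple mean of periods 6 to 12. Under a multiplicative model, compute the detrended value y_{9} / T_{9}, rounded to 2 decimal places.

Trend T_9 = (25.8 + 15.8 + 28.7 + 18.2 + 24.8 + 45.2 + 38.2) / 7 = 196.7/7 = 28.1000
Ratio to trend: 18.2 / 28.1000 = 0.65

0.65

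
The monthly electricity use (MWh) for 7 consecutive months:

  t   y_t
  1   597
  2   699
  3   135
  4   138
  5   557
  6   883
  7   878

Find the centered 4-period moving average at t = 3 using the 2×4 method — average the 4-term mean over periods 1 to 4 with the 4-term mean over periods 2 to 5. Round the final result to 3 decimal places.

Sum over 1–4: 597 + 699 + 135 + 138 = 1569
Sum over 2–5: 699 + 135 + 138 + 557 = 1529
CMA at t=3 = (1569 + 1529) / (2·4) = 3098 / 8 = 387.250

387.250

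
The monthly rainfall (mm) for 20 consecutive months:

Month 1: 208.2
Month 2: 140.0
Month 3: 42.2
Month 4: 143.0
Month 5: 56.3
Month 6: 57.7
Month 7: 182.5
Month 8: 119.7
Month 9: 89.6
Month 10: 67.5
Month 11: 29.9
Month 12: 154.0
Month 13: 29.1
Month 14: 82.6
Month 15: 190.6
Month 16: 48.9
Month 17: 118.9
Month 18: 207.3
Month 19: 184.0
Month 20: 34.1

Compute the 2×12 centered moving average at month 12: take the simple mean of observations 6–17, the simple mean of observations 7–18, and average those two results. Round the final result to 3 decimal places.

Sum over 6–17: 57.7 + 182.5 + 119.7 + 89.6 + 67.5 + 29.9 + 154.0 + 29.1 + 82.6 + 190.6 + 48.9 + 118.9 = 1171.0
Sum over 7–18: 182.5 + 119.7 + 89.6 + 67.5 + 29.9 + 154.0 + 29.1 + 82.6 + 190.6 + 48.9 + 118.9 + 207.3 = 1320.6
CMA at t=12 = (1171.0 + 1320.6) / (2·12) = 2491.6 / 24 = 103.817

103.817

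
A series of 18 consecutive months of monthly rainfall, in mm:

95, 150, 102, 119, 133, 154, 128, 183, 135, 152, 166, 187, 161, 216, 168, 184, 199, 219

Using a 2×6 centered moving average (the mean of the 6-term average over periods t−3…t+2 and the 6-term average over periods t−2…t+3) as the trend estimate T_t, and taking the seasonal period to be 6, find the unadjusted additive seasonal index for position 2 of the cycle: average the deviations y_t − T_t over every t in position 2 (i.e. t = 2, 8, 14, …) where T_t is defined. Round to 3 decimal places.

32.833

Season position 2 occurs at t = 8, 14 (where T_t is defined).
t=8: T_8 = 150.25000; y_8 − T_8 = 183 − 150.25000 = 32.75000
t=14: T_14 = 183.08333; y_14 − T_14 = 216 − 183.08333 = 32.91667
Mean deviation: (32.75000 + 32.91667) / 2 = 32.833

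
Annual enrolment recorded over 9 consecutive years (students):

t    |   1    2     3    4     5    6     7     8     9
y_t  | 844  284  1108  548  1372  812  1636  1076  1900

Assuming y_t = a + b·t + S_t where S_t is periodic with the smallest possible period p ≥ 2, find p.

2

First differences y_{t+1} − y_t: -560, 824, -560, 824, -560, 824, …
The difference pattern repeats every 2 terms and not for any smaller step, so p = 2.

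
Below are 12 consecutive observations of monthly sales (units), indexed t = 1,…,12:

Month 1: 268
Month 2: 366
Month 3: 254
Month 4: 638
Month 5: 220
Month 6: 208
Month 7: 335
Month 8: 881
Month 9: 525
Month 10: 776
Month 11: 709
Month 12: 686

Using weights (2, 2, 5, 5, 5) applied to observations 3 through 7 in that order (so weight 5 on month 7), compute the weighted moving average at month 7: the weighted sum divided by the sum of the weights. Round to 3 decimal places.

294.684

Weighted sum: 2·254 + 2·638 + 5·220 + 5·208 + 5·335 = 508 + 1276 + 1100 + 1040 + 1675 = 5599
Weight total: 2 + 2 + 5 + 5 + 5 = 19
WMA = 5599 / 19 = 294.684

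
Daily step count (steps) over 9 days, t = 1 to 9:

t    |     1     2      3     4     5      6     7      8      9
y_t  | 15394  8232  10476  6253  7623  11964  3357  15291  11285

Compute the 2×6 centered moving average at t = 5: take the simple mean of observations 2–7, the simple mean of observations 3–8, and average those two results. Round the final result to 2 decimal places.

8572.42

Sum over 2–7: 8232 + 10476 + 6253 + 7623 + 11964 + 3357 = 47905
Sum over 3–8: 10476 + 6253 + 7623 + 11964 + 3357 + 15291 = 54964
CMA at t=5 = (47905 + 54964) / (2·6) = 102869 / 12 = 8572.42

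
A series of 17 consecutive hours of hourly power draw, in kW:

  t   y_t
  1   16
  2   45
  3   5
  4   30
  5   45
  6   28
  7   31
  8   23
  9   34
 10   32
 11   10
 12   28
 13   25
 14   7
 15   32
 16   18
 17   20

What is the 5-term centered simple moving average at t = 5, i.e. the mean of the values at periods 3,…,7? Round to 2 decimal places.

Sum of periods 3–7: 5 + 30 + 45 + 28 + 31 = 139
Divide by 5: 139 / 5 = 27.80

27.80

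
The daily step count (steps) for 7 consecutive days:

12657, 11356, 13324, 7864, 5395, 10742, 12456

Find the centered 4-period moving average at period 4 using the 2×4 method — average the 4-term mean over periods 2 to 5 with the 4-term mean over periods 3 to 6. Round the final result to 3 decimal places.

9408.000

Sum over 2–5: 11356 + 13324 + 7864 + 5395 = 37939
Sum over 3–6: 13324 + 7864 + 5395 + 10742 = 37325
CMA at t=4 = (37939 + 37325) / (2·4) = 75264 / 8 = 9408.000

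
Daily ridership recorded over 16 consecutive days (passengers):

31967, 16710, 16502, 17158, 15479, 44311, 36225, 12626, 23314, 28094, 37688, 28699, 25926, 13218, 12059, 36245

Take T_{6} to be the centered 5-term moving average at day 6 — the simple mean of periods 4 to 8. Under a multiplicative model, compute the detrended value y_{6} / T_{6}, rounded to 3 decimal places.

1.761

Trend T_6 = (17158 + 15479 + 44311 + 36225 + 12626) / 5 = 125799/5 = 25159.80000
Ratio to trend: 44311 / 25159.80000 = 1.761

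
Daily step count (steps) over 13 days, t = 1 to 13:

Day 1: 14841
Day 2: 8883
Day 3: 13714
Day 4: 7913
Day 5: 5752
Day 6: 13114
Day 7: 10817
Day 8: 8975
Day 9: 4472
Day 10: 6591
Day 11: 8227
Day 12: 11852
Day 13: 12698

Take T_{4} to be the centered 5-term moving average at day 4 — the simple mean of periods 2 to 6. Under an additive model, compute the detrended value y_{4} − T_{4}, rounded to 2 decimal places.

Trend T_4 = (8883 + 13714 + 7913 + 5752 + 13114) / 5 = 49376/5 = 9875.2000
Detrended value: 7913 − 9875.2000 = -1962.20

-1962.20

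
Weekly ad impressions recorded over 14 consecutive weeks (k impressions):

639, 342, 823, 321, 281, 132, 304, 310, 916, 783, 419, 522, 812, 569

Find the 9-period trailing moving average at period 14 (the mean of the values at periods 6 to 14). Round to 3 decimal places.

Sum of periods 6–14: 132 + 304 + 310 + 916 + 783 + 419 + 522 + 812 + 569 = 4767
Divide by 9: 4767 / 9 = 529.667

529.667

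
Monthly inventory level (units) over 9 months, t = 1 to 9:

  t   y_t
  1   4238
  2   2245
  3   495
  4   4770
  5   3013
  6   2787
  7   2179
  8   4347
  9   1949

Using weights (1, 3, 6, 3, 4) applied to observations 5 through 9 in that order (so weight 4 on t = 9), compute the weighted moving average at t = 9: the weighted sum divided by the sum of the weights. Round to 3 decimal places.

2663.824

Weighted sum: 1·3013 + 3·2787 + 6·2179 + 3·4347 + 4·1949 = 3013 + 8361 + 13074 + 13041 + 7796 = 45285
Weight total: 1 + 3 + 6 + 3 + 4 = 17
WMA = 45285 / 17 = 2663.824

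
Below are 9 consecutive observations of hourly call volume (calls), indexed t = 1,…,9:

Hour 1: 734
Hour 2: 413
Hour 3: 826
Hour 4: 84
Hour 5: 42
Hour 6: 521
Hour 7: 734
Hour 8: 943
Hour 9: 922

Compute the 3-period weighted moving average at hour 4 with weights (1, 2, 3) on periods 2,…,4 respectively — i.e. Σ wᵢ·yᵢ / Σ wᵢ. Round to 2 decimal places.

386.17

Weighted sum: 1·413 + 2·826 + 3·84 = 413 + 1652 + 252 = 2317
Weight total: 1 + 2 + 3 = 6
WMA = 2317 / 6 = 386.17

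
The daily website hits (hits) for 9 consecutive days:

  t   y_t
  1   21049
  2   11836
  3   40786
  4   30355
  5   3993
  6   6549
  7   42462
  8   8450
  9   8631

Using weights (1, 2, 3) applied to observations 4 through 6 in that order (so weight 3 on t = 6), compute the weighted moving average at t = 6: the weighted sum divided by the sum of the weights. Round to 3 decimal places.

9664.667

Weighted sum: 1·30355 + 2·3993 + 3·6549 = 30355 + 7986 + 19647 = 57988
Weight total: 1 + 2 + 3 = 6
WMA = 57988 / 6 = 9664.667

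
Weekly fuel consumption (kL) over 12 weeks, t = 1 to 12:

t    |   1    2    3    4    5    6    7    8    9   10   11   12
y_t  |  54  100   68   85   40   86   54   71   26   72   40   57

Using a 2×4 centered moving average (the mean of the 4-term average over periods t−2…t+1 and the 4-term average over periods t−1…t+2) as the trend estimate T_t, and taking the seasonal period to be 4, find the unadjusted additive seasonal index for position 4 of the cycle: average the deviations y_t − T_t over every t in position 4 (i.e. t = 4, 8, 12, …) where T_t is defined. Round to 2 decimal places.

13.50

Season position 4 occurs at t = 4, 8 (where T_t is defined).
t=4: T_4 = 71.5000; y_4 − T_4 = 85 − 71.5000 = 13.5000
t=8: T_8 = 57.5000; y_8 − T_8 = 71 − 57.5000 = 13.5000
Mean deviation: (13.5000 + 13.5000) / 2 = 13.50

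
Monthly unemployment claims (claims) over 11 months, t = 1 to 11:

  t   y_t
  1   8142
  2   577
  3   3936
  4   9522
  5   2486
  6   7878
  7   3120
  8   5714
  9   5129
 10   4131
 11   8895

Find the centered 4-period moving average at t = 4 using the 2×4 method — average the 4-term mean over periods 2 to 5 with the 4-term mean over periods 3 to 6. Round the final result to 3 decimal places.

5042.875

Sum over 2–5: 577 + 3936 + 9522 + 2486 = 16521
Sum over 3–6: 3936 + 9522 + 2486 + 7878 = 23822
CMA at t=4 = (16521 + 23822) / (2·4) = 40343 / 8 = 5042.875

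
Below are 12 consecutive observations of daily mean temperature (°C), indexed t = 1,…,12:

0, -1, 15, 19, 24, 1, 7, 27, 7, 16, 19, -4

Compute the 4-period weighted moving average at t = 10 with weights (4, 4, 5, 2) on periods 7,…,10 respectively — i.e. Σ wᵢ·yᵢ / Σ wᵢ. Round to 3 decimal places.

13.533

Weighted sum: 4·7 + 4·27 + 5·7 + 2·16 = 28 + 108 + 35 + 32 = 203
Weight total: 4 + 4 + 5 + 2 = 15
WMA = 203 / 15 = 13.533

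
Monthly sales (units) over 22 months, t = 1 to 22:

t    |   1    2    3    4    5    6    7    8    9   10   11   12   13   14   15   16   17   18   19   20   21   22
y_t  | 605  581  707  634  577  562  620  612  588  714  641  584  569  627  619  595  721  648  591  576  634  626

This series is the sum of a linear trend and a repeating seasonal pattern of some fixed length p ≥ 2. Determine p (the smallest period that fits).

First differences y_{t+1} − y_t: -24, 126, -73, -57, -15, 58, -8, -24, 126, -73, -57, -15, 58, -8, -24, 126, …
The difference pattern repeats every 7 terms and not for any smaller step, so p = 7.

7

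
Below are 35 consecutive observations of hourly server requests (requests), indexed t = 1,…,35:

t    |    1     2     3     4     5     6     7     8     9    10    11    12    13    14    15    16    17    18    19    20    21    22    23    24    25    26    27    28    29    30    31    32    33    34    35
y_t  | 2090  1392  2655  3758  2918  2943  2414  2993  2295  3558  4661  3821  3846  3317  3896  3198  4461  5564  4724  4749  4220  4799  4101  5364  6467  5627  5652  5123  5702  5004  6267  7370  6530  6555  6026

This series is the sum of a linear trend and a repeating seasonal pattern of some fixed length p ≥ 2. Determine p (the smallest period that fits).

7

First differences y_{t+1} − y_t: -698, 1263, 1103, -840, 25, -529, 579, -698, 1263, 1103, -840, 25, -529, 579, -698, 1263, …
The difference pattern repeats every 7 terms and not for any smaller step, so p = 7.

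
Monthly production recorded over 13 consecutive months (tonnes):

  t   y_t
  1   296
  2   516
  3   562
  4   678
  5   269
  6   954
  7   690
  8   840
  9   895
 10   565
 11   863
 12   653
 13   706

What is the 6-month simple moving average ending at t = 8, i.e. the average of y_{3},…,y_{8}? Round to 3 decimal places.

665.500

Sum of periods 3–8: 562 + 678 + 269 + 954 + 690 + 840 = 3993
Divide by 6: 3993 / 6 = 665.500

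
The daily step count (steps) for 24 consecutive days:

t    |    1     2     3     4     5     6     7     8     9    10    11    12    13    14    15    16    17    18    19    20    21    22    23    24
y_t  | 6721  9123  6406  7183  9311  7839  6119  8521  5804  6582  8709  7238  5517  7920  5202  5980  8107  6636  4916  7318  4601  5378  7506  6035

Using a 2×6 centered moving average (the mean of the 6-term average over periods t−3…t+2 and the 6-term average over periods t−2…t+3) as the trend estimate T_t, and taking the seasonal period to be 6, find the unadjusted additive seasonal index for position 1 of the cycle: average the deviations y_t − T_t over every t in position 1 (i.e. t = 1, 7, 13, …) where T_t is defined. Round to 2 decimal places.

Season position 1 occurs at t = 7, 13, 19 (where T_t is defined).
t=7: T_7 = 7412.7500; y_7 − T_7 = 6119 − 7412.7500 = -1293.7500
t=13: T_13 = 6811.1667; y_13 − T_13 = 5517 − 6811.1667 = -1294.1667
t=19: T_19 = 6209.5000; y_19 − T_19 = 4916 − 6209.5000 = -1293.5000
Mean deviation: (-1293.7500 + -1294.1667 + -1293.5000) / 3 = -1293.81

-1293.81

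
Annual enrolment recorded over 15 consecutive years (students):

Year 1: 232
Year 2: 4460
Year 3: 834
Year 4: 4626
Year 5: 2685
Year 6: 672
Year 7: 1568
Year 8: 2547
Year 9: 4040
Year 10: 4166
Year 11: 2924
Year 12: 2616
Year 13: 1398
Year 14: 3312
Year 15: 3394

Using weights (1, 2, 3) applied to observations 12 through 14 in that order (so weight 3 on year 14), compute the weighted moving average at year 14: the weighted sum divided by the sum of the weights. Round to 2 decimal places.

2558.00

Weighted sum: 1·2616 + 2·1398 + 3·3312 = 2616 + 2796 + 9936 = 15348
Weight total: 1 + 2 + 3 = 6
WMA = 15348 / 6 = 2558.00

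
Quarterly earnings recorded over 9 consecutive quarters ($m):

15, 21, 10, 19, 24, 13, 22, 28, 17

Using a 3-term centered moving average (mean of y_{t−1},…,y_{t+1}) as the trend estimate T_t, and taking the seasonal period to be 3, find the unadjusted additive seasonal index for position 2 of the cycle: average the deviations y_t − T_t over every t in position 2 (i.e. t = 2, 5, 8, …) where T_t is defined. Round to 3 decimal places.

Season position 2 occurs at t = 2, 5, 8 (where T_t is defined).
t=2: T_2 = 15.33333; y_2 − T_2 = 21 − 15.33333 = 5.66667
t=5: T_5 = 18.66667; y_5 − T_5 = 24 − 18.66667 = 5.33333
t=8: T_8 = 22.33333; y_8 − T_8 = 28 − 22.33333 = 5.66667
Mean deviation: (5.66667 + 5.33333 + 5.66667) / 3 = 5.556

5.556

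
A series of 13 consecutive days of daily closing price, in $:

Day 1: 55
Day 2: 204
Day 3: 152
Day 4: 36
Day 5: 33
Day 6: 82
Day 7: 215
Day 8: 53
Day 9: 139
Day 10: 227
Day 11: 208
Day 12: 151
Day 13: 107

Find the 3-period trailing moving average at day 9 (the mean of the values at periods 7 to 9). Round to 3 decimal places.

135.667

Sum of periods 7–9: 215 + 53 + 139 = 407
Divide by 3: 407 / 3 = 135.667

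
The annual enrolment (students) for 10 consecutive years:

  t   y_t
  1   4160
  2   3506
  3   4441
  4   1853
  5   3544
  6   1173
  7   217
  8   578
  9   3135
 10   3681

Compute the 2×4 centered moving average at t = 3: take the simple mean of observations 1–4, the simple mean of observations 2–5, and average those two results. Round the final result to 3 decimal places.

Sum over 1–4: 4160 + 3506 + 4441 + 1853 = 13960
Sum over 2–5: 3506 + 4441 + 1853 + 3544 = 13344
CMA at t=3 = (13960 + 13344) / (2·4) = 27304 / 8 = 3413.000

3413.000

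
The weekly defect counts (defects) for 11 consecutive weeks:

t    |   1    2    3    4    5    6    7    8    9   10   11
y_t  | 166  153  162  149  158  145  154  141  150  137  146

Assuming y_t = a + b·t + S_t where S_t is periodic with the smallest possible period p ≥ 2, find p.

2

First differences y_{t+1} − y_t: -13, 9, -13, 9, -13, 9, …
The difference pattern repeats every 2 terms and not for any smaller step, so p = 2.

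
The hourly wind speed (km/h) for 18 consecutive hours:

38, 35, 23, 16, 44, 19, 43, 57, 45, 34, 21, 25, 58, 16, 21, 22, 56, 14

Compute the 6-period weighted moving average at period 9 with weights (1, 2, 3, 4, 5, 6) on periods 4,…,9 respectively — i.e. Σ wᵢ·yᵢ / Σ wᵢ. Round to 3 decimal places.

42.286

Weighted sum: 1·16 + 2·44 + 3·19 + 4·43 + 5·57 + 6·45 = 16 + 88 + 57 + 172 + 285 + 270 = 888
Weight total: 1 + 2 + 3 + 4 + 5 + 6 = 21
WMA = 888 / 21 = 42.286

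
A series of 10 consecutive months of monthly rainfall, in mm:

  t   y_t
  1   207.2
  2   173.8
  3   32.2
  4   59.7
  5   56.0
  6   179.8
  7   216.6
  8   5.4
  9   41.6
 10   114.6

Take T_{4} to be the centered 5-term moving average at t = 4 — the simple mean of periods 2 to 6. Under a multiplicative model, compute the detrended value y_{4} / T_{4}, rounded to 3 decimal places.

Trend T_4 = (173.8 + 32.2 + 59.7 + 56.0 + 179.8) / 5 = 501.5/5 = 100.30000
Ratio to trend: 59.7 / 100.30000 = 0.595

0.595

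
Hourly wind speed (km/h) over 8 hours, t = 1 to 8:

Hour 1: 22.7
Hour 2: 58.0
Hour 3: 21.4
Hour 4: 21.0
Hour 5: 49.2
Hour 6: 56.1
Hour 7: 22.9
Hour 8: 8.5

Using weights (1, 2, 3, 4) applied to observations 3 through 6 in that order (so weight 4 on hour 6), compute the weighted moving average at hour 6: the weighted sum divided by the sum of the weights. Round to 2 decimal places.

43.54

Weighted sum: 1·21.4 + 2·21.0 + 3·49.2 + 4·56.1 = 21.4 + 42.0 + 147.6 + 224.4 = 435.4
Weight total: 1 + 2 + 3 + 4 = 10
WMA = 435.4 / 10 = 43.54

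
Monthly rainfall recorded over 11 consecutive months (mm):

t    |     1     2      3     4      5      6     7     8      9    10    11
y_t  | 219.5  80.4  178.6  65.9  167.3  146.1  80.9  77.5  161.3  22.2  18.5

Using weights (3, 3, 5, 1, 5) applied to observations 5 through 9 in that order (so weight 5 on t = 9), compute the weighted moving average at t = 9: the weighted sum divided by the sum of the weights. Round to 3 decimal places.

131.100

Weighted sum: 3·167.3 + 3·146.1 + 5·80.9 + 1·77.5 + 5·161.3 = 501.9 + 438.3 + 404.5 + 77.5 + 806.5 = 2228.7
Weight total: 3 + 3 + 5 + 1 + 5 = 17
WMA = 2228.7 / 17 = 131.100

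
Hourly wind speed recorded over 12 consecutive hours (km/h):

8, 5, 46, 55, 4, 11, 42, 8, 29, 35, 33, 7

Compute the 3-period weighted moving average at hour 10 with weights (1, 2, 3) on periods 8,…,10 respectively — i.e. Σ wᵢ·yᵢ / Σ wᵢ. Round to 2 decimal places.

Weighted sum: 1·8 + 2·29 + 3·35 = 8 + 58 + 105 = 171
Weight total: 1 + 2 + 3 = 6
WMA = 171 / 6 = 28.50

28.50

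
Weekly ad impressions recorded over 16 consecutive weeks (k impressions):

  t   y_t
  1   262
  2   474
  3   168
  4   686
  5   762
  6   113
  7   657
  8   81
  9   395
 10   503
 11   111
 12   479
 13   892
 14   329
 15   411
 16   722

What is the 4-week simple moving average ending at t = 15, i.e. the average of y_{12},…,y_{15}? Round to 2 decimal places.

527.75

Sum of periods 12–15: 479 + 892 + 329 + 411 = 2111
Divide by 4: 2111 / 4 = 527.75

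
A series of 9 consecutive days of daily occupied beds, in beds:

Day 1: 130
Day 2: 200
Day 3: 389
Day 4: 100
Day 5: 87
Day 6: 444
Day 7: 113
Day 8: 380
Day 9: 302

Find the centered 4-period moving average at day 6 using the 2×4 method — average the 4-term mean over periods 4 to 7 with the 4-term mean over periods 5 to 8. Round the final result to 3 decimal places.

Sum over 4–7: 100 + 87 + 444 + 113 = 744
Sum over 5–8: 87 + 444 + 113 + 380 = 1024
CMA at t=6 = (744 + 1024) / (2·4) = 1768 / 8 = 221.000

221.000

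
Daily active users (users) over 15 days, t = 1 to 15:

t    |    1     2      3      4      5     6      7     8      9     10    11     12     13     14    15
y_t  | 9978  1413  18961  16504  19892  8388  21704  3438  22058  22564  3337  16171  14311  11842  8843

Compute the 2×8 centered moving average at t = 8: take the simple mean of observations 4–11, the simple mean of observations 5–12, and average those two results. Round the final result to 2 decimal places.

14714.81

Sum over 4–11: 16504 + 19892 + 8388 + 21704 + 3438 + 22058 + 22564 + 3337 = 117885
Sum over 5–12: 19892 + 8388 + 21704 + 3438 + 22058 + 22564 + 3337 + 16171 = 117552
CMA at t=8 = (117885 + 117552) / (2·8) = 235437 / 16 = 14714.81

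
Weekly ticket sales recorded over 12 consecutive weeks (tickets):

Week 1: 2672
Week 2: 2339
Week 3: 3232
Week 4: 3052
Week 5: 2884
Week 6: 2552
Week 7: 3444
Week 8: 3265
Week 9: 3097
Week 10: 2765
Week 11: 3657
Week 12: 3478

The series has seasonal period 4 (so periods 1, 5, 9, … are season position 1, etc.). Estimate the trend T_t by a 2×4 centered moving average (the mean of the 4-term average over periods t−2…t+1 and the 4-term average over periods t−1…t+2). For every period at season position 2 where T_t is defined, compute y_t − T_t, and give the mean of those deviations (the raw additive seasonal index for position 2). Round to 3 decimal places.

Season position 2 occurs at t = 6, 10 (where T_t is defined).
t=6: T_6 = 3009.62500; y_6 − T_6 = 2552 − 3009.62500 = -457.62500
t=10: T_10 = 3222.62500; y_10 − T_10 = 2765 − 3222.62500 = -457.62500
Mean deviation: (-457.62500 + -457.62500) / 2 = -457.625

-457.625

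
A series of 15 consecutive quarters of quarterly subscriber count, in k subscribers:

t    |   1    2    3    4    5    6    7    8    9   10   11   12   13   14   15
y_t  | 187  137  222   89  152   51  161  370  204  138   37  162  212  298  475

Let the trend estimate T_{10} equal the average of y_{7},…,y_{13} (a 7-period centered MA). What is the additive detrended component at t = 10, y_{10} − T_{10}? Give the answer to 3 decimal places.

-45.429

Trend T_10 = (161 + 370 + 204 + 138 + 37 + 162 + 212) / 7 = 1284/7 = 183.42857
Detrended value: 138 − 183.42857 = -45.429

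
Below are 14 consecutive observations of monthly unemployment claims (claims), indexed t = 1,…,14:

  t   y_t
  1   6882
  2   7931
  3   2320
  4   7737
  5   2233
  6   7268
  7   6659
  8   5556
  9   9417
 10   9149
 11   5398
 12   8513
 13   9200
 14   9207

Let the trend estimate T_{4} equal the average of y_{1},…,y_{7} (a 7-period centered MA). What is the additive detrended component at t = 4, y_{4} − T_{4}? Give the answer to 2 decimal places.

Trend T_4 = (6882 + 7931 + 2320 + 7737 + 2233 + 7268 + 6659) / 7 = 41030/7 = 5861.4286
Detrended value: 7737 − 5861.4286 = 1875.57

1875.57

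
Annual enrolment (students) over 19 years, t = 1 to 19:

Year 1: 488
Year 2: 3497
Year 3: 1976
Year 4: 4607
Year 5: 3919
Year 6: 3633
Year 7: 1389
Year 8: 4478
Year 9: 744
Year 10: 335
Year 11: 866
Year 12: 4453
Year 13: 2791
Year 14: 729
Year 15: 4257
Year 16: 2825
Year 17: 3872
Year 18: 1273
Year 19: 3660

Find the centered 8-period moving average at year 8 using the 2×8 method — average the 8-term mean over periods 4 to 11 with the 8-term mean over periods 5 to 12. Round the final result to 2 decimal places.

Sum over 4–11: 4607 + 3919 + 3633 + 1389 + 4478 + 744 + 335 + 866 = 19971
Sum over 5–12: 3919 + 3633 + 1389 + 4478 + 744 + 335 + 866 + 4453 = 19817
CMA at t=8 = (19971 + 19817) / (2·8) = 39788 / 16 = 2486.75

2486.75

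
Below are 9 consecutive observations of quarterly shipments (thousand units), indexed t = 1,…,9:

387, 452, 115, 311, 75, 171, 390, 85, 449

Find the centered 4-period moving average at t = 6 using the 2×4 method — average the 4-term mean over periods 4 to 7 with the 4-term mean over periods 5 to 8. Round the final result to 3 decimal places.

Sum over 4–7: 311 + 75 + 171 + 390 = 947
Sum over 5–8: 75 + 171 + 390 + 85 = 721
CMA at t=6 = (947 + 721) / (2·4) = 1668 / 8 = 208.500

208.500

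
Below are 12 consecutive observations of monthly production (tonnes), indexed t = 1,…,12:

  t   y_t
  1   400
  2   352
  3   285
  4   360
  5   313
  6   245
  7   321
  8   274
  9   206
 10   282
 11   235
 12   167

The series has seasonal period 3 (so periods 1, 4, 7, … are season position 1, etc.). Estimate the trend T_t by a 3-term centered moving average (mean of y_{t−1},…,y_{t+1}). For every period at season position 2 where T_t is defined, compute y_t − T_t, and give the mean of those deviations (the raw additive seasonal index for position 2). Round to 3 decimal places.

Season position 2 occurs at t = 2, 5, 8, 11 (where T_t is defined).
t=2: T_2 = 345.66667; y_2 − T_2 = 352 − 345.66667 = 6.33333
t=5: T_5 = 306.00000; y_5 − T_5 = 313 − 306.00000 = 7.00000
t=8: T_8 = 267.00000; y_8 − T_8 = 274 − 267.00000 = 7.00000
t=11: T_11 = 228.00000; y_11 − T_11 = 235 − 228.00000 = 7.00000
Mean deviation: (6.33333 + 7.00000 + 7.00000 + 7.00000) / 4 = 6.833

6.833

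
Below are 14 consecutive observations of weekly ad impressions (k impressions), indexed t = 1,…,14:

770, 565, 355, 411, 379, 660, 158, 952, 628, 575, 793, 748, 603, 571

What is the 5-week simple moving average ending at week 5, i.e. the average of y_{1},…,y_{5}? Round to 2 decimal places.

496.00

Sum of periods 1–5: 770 + 565 + 355 + 411 + 379 = 2480
Divide by 5: 2480 / 5 = 496.00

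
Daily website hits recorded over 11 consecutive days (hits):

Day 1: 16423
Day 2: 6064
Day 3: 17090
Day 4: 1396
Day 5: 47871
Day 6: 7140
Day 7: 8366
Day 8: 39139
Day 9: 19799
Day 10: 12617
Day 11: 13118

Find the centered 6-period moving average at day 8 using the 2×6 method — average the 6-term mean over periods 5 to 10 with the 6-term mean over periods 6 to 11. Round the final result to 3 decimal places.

Sum over 5–10: 47871 + 7140 + 8366 + 39139 + 19799 + 12617 = 134932
Sum over 6–11: 7140 + 8366 + 39139 + 19799 + 12617 + 13118 = 100179
CMA at t=8 = (134932 + 100179) / (2·6) = 235111 / 12 = 19592.583

19592.583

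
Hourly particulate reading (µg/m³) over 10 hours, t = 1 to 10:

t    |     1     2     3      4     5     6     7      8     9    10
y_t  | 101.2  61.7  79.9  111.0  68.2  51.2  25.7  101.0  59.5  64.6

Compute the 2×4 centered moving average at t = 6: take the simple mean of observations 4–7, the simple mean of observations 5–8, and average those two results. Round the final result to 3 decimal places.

Sum over 4–7: 111.0 + 68.2 + 51.2 + 25.7 = 256.1
Sum over 5–8: 68.2 + 51.2 + 25.7 + 101.0 = 246.1
CMA at t=6 = (256.1 + 246.1) / (2·4) = 502.2 / 8 = 62.775

62.775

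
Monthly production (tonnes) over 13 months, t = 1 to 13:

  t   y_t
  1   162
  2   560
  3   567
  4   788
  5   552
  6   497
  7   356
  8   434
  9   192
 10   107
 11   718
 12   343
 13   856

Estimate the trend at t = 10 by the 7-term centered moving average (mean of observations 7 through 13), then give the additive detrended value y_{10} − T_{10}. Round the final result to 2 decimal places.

Trend T_10 = (356 + 434 + 192 + 107 + 718 + 343 + 856) / 7 = 3006/7 = 429.4286
Detrended value: 107 − 429.4286 = -322.43

-322.43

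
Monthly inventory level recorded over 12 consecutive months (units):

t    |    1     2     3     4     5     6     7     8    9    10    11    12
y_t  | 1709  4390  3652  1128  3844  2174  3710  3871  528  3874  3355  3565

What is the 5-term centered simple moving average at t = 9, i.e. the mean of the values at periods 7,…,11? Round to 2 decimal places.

3067.60

Sum of periods 7–11: 3710 + 3871 + 528 + 3874 + 3355 = 15338
Divide by 5: 15338 / 5 = 3067.60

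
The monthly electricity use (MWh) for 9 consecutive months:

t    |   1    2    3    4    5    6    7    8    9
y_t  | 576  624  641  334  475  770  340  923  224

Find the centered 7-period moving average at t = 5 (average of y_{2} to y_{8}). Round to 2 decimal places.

Sum of periods 2–8: 624 + 641 + 334 + 475 + 770 + 340 + 923 = 4107
Divide by 7: 4107 / 7 = 586.71

586.71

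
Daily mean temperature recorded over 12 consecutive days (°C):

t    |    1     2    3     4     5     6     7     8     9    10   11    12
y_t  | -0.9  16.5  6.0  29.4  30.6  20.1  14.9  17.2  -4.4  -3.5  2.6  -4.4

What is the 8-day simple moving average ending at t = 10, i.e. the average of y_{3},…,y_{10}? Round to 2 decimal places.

Sum of periods 3–10: 6.0 + 29.4 + 30.6 + 20.1 + 14.9 + 17.2 + (-4.4) + (-3.5) = 110.3
Divide by 8: 110.3 / 8 = 13.79

13.79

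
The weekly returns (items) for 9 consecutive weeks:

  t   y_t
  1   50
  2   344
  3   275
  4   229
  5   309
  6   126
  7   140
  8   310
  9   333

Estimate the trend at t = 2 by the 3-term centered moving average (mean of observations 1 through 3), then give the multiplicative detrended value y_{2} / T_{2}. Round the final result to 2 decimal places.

1.54

Trend T_2 = (50 + 344 + 275) / 3 = 669/3 = 223.0000
Ratio to trend: 344 / 223.0000 = 1.54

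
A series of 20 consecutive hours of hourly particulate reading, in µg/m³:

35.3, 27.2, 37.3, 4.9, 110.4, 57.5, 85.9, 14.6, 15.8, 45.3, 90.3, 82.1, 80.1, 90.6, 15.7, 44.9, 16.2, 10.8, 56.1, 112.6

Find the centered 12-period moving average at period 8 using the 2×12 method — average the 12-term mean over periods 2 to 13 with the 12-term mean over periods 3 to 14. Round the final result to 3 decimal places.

Sum over 2–13: 27.2 + 37.3 + 4.9 + 110.4 + 57.5 + 85.9 + 14.6 + 15.8 + 45.3 + 90.3 + 82.1 + 80.1 = 651.4
Sum over 3–14: 37.3 + 4.9 + 110.4 + 57.5 + 85.9 + 14.6 + 15.8 + 45.3 + 90.3 + 82.1 + 80.1 + 90.6 = 714.8
CMA at t=8 = (651.4 + 714.8) / (2·12) = 1366.2 / 24 = 56.925

56.925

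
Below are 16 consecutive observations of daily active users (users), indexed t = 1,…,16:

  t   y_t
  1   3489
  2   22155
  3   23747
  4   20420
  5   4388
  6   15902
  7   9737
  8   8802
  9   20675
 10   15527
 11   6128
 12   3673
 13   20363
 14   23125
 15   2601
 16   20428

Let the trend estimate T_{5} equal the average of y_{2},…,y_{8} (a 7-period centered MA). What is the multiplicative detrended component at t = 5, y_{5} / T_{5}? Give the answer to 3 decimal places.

0.292

Trend T_5 = (22155 + 23747 + 20420 + 4388 + 15902 + 9737 + 8802) / 7 = 105151/7 = 15021.57143
Ratio to trend: 4388 / 15021.57143 = 0.292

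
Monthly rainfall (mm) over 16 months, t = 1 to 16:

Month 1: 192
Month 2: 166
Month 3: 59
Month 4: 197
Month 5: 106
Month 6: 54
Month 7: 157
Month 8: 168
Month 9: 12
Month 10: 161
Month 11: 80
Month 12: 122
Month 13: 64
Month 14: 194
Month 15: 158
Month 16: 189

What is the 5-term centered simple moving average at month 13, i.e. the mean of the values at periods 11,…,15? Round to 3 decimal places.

123.600

Sum of periods 11–15: 80 + 122 + 64 + 194 + 158 = 618
Divide by 5: 618 / 5 = 123.600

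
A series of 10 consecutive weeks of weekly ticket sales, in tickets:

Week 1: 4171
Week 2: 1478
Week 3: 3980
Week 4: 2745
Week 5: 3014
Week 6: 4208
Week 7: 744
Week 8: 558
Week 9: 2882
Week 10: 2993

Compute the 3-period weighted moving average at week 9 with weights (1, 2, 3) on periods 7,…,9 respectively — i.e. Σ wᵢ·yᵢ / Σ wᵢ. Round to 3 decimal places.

Weighted sum: 1·744 + 2·558 + 3·2882 = 744 + 1116 + 8646 = 10506
Weight total: 1 + 2 + 3 = 6
WMA = 10506 / 6 = 1751.000

1751.000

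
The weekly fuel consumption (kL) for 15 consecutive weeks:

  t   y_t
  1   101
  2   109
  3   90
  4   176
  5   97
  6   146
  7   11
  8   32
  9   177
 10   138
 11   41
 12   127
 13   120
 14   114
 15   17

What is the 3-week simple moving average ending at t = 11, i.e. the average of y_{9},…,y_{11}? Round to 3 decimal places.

118.667

Sum of periods 9–11: 177 + 138 + 41 = 356
Divide by 3: 356 / 3 = 118.667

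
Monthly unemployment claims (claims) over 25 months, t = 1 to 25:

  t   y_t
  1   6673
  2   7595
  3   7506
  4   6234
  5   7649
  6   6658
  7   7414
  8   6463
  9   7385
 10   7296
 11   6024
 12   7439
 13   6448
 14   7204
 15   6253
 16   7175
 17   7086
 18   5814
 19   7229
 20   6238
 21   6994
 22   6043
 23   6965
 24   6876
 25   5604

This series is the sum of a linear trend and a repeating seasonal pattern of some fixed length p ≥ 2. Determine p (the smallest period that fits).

First differences y_{t+1} − y_t: 922, -89, -1272, 1415, -991, 756, -951, 922, -89, -1272, 1415, -991, 756, -951, 922, -89, …
The difference pattern repeats every 7 terms and not for any smaller step, so p = 7.

7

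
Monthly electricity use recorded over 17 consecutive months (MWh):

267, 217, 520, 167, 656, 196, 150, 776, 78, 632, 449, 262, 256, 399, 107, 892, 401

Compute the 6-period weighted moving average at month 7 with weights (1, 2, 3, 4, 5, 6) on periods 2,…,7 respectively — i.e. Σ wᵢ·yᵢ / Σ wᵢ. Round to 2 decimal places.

Weighted sum: 1·217 + 2·520 + 3·167 + 4·656 + 5·196 + 6·150 = 217 + 1040 + 501 + 2624 + 980 + 900 = 6262
Weight total: 1 + 2 + 3 + 4 + 5 + 6 = 21
WMA = 6262 / 21 = 298.19

298.19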